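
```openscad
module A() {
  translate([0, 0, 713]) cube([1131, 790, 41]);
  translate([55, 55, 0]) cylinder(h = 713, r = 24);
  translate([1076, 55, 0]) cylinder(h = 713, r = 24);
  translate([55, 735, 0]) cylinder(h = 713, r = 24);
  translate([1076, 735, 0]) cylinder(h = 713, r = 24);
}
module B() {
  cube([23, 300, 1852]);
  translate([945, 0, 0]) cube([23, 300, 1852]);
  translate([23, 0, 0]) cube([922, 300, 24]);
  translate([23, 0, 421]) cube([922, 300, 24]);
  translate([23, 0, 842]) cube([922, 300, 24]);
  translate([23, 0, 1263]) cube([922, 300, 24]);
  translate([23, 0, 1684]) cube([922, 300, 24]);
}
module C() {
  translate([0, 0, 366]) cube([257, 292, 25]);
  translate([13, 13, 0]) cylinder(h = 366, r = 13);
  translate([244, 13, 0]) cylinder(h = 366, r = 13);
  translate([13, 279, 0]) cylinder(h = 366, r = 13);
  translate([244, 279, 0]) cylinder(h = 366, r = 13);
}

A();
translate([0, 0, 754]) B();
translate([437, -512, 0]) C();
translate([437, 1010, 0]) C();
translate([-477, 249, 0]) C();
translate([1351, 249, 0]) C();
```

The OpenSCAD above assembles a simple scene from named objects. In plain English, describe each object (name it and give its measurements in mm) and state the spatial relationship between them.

A is a table with a 1131×790 mm rectangular top, 41 mm thick, top surface at z = 754 mm, supported by four round legs of 48 mm diameter, each leg's bounding box inset 31 mm from the nearest pair of top edges, running from the floor.

B is a bookshelf 968 mm wide overall, 300 mm deep and 1852 mm tall. The two sides are 23 mm thick vertical panels. 5 horizontal shelves of 24 mm thickness span between the inner faces of the sides; the lowest shelf sits on the floor and shelves are stacked with a clear vertical gap of 397 mm between each pair.

C is a four-legged stool. The seat is 257×292 mm, 25 mm thick, top at z = 391 mm. It stands on four round legs, each 26 mm in diameter, from z = 0 to the seat underside, each leg's axis is inset half a diameter from the nearest pair of seat edges (so the leg's bounding box is flush with the corner).

The bookshelf is on top of the table. Four stools sit around the table at the −y, +y, −x, +x sides.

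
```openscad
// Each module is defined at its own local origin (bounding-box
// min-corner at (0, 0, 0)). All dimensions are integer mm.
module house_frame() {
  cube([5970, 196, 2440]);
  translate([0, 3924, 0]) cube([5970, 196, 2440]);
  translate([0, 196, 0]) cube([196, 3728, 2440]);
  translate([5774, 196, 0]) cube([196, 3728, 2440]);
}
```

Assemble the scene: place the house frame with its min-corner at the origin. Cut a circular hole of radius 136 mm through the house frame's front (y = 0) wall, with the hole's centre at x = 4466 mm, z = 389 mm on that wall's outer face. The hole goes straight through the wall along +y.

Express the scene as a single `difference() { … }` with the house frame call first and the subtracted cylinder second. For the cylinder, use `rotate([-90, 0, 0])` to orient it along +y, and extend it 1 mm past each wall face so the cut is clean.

difference() {
  house_frame();
  translate([4466, -1, 389]) rotate([-90, 0, 0]) cylinder(h = 198, r = 136);
}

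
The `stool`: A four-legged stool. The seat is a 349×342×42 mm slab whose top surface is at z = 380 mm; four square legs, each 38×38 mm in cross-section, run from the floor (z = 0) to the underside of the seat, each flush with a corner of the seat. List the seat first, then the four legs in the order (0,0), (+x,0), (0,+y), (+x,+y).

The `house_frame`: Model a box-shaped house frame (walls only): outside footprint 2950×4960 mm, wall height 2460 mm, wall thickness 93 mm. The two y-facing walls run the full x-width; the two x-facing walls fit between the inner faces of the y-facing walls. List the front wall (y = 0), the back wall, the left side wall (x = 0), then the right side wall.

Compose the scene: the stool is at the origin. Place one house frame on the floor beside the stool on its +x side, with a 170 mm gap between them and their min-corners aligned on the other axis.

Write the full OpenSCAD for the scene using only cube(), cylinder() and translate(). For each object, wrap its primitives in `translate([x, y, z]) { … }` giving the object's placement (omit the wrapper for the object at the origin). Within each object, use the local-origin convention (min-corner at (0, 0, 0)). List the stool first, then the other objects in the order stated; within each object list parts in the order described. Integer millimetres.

translate([0, 0, 338]) cube([349, 342, 42]);
cube([38, 38, 338]);
translate([311, 0, 0]) cube([38, 38, 338]);
translate([0, 304, 0]) cube([38, 38, 338]);
translate([311, 304, 0]) cube([38, 38, 338]);
translate([519, 0, 0]) {
  cube([2950, 93, 2460]);
  translate([0, 4867, 0]) cube([2950, 93, 2460]);
  translate([0, 93, 0]) cube([93, 4774, 2460]);
  translate([2857, 93, 0]) cube([93, 4774, 2460]);
}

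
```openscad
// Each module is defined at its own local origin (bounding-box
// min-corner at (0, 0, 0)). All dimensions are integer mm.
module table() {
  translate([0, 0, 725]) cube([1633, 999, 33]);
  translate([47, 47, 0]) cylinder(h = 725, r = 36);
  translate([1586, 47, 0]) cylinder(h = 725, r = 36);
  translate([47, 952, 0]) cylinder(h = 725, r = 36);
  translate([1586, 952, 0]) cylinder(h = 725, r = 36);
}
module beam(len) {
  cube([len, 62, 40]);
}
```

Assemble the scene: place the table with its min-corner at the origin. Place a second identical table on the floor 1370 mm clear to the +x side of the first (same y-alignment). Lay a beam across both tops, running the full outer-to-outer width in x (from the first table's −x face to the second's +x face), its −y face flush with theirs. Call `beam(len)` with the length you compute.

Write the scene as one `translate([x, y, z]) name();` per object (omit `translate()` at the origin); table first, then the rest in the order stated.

table();
translate([3003, 0, 0]) table();
translate([0, 0, 758]) beam(4636);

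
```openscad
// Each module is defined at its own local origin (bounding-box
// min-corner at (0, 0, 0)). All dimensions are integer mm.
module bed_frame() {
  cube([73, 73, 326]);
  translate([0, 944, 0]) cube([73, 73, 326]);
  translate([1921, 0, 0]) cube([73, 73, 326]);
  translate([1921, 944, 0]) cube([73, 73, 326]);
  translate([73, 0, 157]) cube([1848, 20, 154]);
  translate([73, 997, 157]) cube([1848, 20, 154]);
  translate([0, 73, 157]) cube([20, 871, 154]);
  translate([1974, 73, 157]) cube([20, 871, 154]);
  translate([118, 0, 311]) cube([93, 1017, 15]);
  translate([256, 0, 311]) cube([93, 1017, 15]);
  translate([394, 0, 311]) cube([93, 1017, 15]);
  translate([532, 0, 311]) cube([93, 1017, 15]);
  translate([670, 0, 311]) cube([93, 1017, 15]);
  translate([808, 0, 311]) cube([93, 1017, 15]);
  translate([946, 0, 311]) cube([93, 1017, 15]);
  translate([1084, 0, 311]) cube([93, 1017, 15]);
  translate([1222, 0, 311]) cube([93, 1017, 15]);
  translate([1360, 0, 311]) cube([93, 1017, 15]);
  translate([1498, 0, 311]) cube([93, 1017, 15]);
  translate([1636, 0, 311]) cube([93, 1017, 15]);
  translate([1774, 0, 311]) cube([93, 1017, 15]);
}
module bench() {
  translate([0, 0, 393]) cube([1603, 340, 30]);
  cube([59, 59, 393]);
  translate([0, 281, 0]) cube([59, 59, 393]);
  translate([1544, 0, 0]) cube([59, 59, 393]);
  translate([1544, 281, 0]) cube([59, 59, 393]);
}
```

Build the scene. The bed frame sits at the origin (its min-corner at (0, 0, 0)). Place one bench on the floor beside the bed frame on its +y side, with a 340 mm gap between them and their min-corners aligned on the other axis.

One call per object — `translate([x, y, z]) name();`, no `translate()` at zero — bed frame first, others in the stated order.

bed_frame();
translate([0, 1357, 0]) bench();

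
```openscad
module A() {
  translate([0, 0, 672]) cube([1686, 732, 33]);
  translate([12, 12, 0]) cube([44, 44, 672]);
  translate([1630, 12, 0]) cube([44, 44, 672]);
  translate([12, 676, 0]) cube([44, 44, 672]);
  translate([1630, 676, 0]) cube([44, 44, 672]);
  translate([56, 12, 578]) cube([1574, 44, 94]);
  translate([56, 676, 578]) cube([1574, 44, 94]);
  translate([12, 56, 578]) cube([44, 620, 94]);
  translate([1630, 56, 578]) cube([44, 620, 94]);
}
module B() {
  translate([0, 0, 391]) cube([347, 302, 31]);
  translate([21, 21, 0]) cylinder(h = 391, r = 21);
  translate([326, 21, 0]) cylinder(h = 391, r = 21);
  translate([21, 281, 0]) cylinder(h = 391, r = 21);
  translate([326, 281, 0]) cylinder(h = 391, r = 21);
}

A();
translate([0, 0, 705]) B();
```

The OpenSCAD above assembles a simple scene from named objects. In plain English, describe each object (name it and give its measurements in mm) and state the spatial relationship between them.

A is a table with a 1686×732 mm rectangular top, 33 mm thick, top surface at z = 705 mm, supported by four 44×44 mm square legs, each inset 12 mm from the nearest pair of top edges, running from the floor. Four apron rails, 44 mm thick and 94 mm tall, run between adjacent legs with their top edges flush with the underside of the top and their outer faces flush with the legs' outer faces.

B is a four-legged stool. The seat is a 347×302×31 mm slab whose top surface is at z = 422 mm; four round legs, each 42 mm in diameter, run from the floor (z = 0) to the underside of the seat, each leg's axis is inset half a diameter from the nearest pair of seat edges (so the leg's bounding box is flush with the corner).

The stool is on top of the table.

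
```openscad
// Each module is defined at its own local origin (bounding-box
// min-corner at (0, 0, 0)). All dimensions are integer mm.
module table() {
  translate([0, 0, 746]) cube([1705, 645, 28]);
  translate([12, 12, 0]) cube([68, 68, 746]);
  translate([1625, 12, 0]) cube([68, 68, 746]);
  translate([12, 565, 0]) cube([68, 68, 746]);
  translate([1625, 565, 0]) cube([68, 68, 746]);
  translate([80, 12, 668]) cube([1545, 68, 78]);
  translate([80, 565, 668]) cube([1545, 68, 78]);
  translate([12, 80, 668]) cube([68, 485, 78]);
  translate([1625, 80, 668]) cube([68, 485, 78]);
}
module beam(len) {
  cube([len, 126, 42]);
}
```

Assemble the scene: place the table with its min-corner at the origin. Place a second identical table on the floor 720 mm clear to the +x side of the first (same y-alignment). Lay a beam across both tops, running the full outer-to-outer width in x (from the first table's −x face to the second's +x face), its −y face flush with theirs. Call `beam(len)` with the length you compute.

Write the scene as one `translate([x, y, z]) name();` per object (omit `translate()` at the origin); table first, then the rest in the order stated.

table();
translate([2425, 0, 0]) table();
translate([0, 0, 774]) beam(4130);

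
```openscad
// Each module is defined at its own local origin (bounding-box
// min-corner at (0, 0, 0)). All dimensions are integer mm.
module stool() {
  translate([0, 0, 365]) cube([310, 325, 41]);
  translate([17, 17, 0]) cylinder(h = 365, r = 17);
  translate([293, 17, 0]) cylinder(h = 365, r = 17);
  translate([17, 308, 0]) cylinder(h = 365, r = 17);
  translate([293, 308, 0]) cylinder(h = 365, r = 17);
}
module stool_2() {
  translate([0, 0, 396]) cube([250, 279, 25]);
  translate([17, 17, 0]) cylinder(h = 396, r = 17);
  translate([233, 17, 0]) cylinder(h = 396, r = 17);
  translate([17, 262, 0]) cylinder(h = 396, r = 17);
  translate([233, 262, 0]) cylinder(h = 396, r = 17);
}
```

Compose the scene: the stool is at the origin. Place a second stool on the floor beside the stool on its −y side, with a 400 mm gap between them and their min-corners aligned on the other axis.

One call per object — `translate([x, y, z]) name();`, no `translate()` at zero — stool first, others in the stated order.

stool();
translate([0, -679, 0]) stool_2();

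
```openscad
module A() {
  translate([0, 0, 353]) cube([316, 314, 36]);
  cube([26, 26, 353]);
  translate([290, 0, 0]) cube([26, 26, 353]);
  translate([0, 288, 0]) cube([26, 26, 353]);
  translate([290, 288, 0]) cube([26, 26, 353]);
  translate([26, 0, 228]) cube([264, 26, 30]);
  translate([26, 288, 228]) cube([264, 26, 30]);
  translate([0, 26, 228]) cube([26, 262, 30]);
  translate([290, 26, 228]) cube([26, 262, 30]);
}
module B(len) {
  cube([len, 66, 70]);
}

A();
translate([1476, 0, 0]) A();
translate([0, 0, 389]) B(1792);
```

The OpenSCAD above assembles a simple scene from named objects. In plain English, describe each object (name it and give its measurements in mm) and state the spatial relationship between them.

A is a four-legged stool. The seat is a 316×314×36 mm slab whose top surface is at z = 389 mm; four square legs, each 26×26 mm in cross-section, run from the floor (z = 0) to the underside of the seat, each flush with a corner of the seat. Four stretchers, 26 mm wide and 30 mm tall, connect adjacent legs with their undersides at z = 228 mm, each running between the inner faces of the legs it joins and aligned with the legs' outer faces on the other axis.

B is a rectangular beam 1792 mm long (x), 66 mm deep (y), 70 mm thick (z).

The beam spans the tops of two stools placed 1160 mm apart, resting at z = 389 mm.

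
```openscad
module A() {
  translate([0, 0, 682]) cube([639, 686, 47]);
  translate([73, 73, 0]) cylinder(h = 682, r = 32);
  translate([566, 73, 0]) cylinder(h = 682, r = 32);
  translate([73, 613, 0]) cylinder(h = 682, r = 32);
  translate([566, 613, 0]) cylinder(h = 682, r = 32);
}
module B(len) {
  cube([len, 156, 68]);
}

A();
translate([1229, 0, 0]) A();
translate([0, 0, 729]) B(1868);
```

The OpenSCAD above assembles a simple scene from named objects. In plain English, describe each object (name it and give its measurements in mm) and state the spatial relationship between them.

A is a table: top 639 mm (x) × 686 mm (y), 47 mm thick, upper face at z = 729 mm, on four round legs of 64 mm diameter, each leg's bounding box inset 41 mm from the nearest pair of top edges, running from z = 0 to the bottom of the top.

B is a rectangular beam 1868 mm long (x), 156 mm deep (y), 68 mm thick (z).

The beam spans the tops of two tables placed 590 mm apart, resting at z = 729 mm.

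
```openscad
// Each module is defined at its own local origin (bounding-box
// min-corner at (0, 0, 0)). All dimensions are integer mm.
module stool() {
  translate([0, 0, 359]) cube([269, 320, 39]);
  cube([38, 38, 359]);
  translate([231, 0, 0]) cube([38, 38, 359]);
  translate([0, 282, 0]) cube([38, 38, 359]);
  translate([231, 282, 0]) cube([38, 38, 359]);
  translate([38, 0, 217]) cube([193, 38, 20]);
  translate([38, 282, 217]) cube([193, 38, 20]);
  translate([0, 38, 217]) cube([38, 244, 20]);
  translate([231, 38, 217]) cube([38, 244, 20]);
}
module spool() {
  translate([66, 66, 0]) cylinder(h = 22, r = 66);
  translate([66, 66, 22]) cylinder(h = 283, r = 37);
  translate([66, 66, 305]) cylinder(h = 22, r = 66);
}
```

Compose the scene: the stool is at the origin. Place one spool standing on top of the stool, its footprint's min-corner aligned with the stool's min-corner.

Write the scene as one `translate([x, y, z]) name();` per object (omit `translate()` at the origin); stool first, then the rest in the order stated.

stool();
translate([0, 0, 398]) spool();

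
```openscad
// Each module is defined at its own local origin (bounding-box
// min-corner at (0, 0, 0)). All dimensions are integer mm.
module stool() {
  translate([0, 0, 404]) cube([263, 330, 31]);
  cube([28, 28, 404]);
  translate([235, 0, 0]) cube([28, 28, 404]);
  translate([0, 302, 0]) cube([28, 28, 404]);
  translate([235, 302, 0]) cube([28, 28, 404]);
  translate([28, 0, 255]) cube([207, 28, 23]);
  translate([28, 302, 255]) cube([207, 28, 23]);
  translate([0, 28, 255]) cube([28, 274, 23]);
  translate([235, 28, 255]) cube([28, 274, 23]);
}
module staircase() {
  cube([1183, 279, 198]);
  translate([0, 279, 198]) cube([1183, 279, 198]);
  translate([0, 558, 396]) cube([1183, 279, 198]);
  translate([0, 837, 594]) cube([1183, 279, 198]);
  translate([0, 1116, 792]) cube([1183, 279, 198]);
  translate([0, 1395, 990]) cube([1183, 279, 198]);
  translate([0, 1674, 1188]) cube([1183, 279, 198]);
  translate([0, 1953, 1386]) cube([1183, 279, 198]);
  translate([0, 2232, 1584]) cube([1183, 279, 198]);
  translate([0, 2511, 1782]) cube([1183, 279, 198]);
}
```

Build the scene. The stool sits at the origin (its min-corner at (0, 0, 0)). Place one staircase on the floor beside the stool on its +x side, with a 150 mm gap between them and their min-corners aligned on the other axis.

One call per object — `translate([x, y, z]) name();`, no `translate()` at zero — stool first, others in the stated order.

stool();
translate([413, 0, 0]) staircase();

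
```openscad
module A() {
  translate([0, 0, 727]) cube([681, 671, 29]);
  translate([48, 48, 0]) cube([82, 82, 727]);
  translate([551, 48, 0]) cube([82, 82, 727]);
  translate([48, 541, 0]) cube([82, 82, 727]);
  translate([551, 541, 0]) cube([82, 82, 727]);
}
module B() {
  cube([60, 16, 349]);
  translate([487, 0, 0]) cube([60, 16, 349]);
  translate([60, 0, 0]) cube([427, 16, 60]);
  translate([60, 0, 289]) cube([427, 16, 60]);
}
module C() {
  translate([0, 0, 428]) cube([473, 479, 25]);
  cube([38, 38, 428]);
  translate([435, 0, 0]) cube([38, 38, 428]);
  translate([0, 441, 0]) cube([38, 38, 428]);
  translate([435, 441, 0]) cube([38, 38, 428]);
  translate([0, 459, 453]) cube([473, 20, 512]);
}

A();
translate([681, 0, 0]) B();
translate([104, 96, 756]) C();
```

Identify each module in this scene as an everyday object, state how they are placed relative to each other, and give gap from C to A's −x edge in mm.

The chair's min-x is at 104; the table's min-x is 0; gap = 104 mm.

A is a table. B is a picture frame. C is a chair. The picture frame is against the table's +x side, with their −y faces flush. The chair is on top of the table, centred. The gap from the chair to the table's −x edge is 104 mm.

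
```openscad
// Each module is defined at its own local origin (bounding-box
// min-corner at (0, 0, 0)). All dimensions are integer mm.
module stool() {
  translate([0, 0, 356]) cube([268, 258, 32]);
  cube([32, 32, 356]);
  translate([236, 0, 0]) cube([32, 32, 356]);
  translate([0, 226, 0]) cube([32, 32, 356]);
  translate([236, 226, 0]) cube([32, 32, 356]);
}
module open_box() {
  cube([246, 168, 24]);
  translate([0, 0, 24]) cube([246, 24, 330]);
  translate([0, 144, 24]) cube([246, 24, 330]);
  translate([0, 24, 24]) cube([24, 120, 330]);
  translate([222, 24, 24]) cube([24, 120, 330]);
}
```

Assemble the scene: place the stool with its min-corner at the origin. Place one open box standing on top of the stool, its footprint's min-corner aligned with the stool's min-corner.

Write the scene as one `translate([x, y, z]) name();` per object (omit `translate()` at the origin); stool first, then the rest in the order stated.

stool();
translate([0, 0, 388]) open_box();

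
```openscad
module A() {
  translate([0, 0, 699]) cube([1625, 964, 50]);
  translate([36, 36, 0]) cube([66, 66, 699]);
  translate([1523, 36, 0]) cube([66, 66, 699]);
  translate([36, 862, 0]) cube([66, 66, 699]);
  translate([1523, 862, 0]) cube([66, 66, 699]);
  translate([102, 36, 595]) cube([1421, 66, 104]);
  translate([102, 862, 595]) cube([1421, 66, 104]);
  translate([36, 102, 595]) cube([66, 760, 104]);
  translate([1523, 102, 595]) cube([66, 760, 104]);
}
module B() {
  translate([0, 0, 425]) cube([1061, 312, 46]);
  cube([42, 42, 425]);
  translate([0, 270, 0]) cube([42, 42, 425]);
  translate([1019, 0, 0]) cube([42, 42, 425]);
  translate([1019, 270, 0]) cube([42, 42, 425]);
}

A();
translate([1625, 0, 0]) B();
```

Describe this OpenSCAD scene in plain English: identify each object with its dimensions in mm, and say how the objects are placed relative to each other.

A is a table with a 1625×964 mm rectangular top, 50 mm thick, top surface at z = 749 mm, supported by four 66×66 mm square legs, each inset 36 mm from the nearest pair of top edges, running from the floor. Four apron rails, 66 mm thick and 104 mm tall, run between adjacent legs with their top edges flush with the underside of the top and their outer faces flush with the legs' outer faces.

B is a bench: a 1061×312 mm seat slab, 46 mm thick, top at z = 471 mm, on four 42×42 mm square legs flush with the seat corners and standing on z = 0.

The bench is against the table's +x side, with their −y faces flush.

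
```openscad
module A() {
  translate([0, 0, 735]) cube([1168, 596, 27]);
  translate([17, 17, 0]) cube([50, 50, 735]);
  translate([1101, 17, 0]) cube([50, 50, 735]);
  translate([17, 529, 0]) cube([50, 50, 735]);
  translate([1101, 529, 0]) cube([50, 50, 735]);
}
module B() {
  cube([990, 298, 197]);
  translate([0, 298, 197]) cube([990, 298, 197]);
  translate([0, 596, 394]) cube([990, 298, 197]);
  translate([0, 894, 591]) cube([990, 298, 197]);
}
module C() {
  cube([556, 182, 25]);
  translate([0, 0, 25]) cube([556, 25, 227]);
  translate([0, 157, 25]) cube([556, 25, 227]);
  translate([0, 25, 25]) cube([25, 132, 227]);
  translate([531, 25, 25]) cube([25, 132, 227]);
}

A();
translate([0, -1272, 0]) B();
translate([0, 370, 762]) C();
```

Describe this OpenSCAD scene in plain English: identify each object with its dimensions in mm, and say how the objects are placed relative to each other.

A is a table: top 1168 mm (x) × 596 mm (y), 27 mm thick, upper face at z = 762 mm, on four 50×50 mm square legs, each inset 17 mm from the nearest pair of top edges, running from z = 0 to the bottom of the top.

B is a run of 4 identical solid stair steps. Each tread is 990×298 mm and each step block is 197 mm high. Step 1 rests on the floor; step k is offset from step 1 by (k−1)×298 mm in y and (k−1)×197 mm in z.

C is an open storage box with external size 556×182×252 mm and wall thickness 25 mm (the base is also 25 mm thick). The base covers the whole footprint; the four walls stand on the base, with the y-facing walls full-width and the x-facing walls fitting between their inner faces.

The staircase is on the floor beside the table on its −y side. The open box is on top of the table.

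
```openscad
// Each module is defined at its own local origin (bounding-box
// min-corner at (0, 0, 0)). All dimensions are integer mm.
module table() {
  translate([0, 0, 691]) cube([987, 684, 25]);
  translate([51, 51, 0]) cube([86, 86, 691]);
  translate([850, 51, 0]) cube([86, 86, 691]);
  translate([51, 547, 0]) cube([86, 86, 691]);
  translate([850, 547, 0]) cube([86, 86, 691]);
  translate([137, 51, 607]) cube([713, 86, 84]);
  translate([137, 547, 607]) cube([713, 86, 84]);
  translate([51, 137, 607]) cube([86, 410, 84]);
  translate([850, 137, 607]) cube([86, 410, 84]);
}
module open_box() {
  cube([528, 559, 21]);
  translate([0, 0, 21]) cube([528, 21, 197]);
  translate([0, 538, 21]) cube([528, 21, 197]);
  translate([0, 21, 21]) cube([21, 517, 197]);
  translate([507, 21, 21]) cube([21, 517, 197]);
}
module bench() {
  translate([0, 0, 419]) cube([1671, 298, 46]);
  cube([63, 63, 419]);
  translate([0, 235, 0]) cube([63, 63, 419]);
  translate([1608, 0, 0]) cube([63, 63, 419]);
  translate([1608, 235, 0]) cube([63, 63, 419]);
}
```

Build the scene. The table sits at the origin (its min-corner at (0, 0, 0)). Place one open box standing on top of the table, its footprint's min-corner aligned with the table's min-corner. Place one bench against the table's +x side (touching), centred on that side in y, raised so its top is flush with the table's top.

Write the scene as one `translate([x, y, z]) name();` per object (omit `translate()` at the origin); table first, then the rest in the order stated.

table();
translate([0, 0, 716]) open_box();
translate([987, 193, 251]) bench();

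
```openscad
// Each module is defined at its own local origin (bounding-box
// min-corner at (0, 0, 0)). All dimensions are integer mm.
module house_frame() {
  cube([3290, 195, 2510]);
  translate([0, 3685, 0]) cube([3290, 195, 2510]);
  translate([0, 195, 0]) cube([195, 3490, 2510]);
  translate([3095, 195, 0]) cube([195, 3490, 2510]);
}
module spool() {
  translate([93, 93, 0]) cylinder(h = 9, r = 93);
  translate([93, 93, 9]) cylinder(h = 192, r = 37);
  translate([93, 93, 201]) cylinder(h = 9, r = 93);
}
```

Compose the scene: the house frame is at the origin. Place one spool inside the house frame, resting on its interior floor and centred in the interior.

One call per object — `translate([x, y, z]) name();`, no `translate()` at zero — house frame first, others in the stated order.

house_frame();
translate([1552, 1847, 0]) spool();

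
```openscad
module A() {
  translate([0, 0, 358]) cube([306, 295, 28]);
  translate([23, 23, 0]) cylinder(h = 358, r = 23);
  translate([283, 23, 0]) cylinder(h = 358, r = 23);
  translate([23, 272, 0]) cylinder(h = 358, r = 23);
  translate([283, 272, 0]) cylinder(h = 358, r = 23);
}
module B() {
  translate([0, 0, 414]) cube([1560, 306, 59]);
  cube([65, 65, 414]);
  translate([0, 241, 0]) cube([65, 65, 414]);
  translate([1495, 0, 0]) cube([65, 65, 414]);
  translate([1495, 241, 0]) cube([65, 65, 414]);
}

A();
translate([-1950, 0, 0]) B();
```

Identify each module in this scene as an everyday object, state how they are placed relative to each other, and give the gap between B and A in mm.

A is a stool. B is a bench. The bench is on the floor beside the stool on its −x side. The gap between the bench and the stool is 390 mm.

The bench's nearest face is 390 mm from the stool's −x face.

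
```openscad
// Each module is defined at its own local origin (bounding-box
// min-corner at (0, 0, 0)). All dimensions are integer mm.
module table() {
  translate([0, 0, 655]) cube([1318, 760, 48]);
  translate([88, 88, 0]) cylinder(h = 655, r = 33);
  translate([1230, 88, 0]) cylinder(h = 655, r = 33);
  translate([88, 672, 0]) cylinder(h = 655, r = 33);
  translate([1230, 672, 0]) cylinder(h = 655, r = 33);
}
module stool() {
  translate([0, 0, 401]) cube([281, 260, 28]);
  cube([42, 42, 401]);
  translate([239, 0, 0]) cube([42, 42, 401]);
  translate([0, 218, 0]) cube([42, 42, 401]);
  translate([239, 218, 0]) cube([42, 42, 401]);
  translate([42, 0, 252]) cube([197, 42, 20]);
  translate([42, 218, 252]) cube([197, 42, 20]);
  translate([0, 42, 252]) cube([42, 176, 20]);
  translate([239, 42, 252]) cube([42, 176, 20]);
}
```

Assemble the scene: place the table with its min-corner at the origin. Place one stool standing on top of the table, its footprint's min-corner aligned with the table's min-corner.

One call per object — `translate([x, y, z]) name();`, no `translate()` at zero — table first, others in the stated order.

table();
translate([0, 0, 703]) stool();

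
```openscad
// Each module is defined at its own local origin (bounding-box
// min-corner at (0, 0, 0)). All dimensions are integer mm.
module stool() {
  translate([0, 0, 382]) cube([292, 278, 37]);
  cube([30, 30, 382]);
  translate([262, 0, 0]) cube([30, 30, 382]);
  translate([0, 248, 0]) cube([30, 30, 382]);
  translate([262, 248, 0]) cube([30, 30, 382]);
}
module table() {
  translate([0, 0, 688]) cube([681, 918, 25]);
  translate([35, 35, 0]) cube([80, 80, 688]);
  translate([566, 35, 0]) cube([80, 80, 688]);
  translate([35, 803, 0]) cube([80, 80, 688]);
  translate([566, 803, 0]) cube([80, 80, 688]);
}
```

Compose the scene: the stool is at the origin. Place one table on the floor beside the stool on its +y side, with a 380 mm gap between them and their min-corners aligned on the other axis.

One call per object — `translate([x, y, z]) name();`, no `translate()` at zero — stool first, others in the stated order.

stool();
translate([0, 658, 0]) table();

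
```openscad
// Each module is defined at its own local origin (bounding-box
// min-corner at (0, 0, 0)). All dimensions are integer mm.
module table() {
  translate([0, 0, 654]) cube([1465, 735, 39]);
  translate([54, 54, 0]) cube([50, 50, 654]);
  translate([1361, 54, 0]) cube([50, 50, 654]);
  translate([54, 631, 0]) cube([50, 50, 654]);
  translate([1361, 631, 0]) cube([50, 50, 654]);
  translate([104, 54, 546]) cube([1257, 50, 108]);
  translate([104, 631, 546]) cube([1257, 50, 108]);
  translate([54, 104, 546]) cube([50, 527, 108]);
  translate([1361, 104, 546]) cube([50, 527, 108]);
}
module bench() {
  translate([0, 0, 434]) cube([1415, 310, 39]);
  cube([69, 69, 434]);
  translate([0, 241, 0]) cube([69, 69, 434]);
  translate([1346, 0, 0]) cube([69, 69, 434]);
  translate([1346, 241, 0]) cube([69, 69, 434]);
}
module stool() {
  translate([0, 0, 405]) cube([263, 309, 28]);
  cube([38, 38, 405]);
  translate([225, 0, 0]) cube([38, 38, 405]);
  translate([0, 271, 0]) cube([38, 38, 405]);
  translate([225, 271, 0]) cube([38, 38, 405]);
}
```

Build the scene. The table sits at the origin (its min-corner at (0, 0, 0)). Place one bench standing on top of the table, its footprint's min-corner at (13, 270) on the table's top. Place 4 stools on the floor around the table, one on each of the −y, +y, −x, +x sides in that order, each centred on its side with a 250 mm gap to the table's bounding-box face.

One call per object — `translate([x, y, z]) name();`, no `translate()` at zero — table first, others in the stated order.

table();
translate([13, 270, 693]) bench();
translate([601, -559, 0]) stool();
translate([601, 985, 0]) stool();
translate([-513, 213, 0]) stool();
translate([1715, 213, 0]) stool();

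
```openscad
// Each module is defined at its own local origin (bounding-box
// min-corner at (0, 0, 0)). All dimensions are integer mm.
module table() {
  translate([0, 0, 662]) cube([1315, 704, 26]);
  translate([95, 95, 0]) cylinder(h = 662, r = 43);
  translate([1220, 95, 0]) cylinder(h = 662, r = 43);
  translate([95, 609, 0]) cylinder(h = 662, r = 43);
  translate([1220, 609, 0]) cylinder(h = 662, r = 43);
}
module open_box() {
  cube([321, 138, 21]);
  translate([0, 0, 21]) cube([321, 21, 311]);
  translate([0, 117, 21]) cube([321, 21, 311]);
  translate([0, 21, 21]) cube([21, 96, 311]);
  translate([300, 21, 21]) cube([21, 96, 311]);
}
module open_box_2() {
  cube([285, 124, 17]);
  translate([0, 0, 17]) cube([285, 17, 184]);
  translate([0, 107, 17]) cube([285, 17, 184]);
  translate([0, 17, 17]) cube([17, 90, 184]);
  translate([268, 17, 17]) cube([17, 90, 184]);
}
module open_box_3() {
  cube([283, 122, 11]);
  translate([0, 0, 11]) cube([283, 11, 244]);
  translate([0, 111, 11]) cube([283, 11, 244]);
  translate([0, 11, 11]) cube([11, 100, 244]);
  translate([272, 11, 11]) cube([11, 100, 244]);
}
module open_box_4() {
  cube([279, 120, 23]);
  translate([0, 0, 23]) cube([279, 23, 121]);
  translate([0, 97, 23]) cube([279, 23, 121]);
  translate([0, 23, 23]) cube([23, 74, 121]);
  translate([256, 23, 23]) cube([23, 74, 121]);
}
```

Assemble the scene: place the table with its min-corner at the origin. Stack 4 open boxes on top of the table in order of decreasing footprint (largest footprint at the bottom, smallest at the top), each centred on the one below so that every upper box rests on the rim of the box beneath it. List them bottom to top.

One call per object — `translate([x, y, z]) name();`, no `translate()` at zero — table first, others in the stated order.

table();
translate([497, 283, 688]) open_box();
translate([515, 290, 1020]) open_box_2();
translate([516, 291, 1221]) open_box_3();
translate([518, 292, 1476]) open_box_4();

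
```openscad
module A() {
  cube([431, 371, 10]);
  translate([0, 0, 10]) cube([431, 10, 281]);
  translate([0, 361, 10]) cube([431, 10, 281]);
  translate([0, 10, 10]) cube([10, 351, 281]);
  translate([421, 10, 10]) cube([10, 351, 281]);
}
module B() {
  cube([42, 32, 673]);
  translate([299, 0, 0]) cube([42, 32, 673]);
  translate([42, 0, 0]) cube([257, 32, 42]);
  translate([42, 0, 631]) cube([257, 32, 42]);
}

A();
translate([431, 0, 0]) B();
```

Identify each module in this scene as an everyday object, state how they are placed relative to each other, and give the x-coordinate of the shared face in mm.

A is an open box. B is a picture frame. The picture frame is against the open box's +x side, with their −y faces flush. The x-coordinate of the shared face is 431 mm.

The open box's +x face and the picture frame's −x face are both at x = 431 mm.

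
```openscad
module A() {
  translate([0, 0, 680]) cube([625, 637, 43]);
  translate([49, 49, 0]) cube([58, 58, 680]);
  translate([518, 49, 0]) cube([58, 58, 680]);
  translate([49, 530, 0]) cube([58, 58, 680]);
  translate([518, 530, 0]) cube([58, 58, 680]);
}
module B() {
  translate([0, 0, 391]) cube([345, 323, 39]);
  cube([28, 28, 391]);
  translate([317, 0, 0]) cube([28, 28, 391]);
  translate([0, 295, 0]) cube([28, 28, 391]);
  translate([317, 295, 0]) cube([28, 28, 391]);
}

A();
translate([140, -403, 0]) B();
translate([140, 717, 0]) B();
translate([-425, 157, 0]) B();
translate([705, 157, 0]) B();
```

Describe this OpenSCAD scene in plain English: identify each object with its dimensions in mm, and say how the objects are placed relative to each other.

A is a table with a 625×637 mm rectangular top, 43 mm thick, top surface at z = 723 mm, supported by four 58×58 mm square legs, each inset 49 mm from the nearest pair of top edges, running from the floor.

B is a simple wooden stool: a rectangular seat 345 mm (x) by 323 mm (y), 39 mm thick, top face at z = 430 mm, on four square legs, each 28×28 mm in cross-section. The legs rest on z = 0, each flush with a corner of the seat.

Four stools sit around the table at the −y, +y, −x, +x sides.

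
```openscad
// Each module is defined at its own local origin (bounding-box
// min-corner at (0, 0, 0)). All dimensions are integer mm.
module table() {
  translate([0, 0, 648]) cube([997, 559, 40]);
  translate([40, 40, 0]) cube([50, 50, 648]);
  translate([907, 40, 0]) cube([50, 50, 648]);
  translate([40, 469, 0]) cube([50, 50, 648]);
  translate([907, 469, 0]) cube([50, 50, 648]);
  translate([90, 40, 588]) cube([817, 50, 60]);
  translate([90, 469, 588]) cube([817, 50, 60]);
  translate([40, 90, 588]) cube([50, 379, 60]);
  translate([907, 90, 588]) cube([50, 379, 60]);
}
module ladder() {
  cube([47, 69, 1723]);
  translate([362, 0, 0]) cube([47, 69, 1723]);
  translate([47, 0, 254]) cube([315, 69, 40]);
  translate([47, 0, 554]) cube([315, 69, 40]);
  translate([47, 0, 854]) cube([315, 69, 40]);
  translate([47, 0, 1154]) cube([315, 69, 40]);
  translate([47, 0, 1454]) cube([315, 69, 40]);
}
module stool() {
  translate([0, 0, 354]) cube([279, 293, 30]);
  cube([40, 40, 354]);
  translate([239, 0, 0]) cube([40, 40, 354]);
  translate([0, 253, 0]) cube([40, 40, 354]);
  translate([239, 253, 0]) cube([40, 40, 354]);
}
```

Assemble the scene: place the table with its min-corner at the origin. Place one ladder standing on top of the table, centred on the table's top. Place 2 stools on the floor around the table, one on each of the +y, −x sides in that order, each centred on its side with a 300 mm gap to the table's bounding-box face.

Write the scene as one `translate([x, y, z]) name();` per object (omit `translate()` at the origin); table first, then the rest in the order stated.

table();
translate([294, 245, 688]) ladder();
translate([359, 859, 0]) stool();
translate([-579, 133, 0]) stool();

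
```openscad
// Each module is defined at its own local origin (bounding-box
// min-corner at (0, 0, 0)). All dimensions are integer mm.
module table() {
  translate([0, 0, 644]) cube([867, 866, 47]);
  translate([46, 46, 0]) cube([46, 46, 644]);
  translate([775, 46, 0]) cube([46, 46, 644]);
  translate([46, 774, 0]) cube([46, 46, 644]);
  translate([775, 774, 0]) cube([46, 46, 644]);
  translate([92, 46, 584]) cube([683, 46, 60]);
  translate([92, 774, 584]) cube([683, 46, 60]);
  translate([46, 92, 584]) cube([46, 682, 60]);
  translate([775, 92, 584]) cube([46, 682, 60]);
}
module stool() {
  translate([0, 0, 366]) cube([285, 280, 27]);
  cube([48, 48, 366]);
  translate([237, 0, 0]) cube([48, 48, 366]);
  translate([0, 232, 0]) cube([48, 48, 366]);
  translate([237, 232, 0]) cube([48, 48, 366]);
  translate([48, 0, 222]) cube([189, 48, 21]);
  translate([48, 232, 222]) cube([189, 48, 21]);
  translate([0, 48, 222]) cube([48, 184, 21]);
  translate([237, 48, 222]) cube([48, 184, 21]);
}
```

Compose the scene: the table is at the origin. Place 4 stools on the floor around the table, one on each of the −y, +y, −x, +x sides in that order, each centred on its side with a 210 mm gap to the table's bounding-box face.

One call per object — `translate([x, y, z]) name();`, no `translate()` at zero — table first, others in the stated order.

table();
translate([291, -490, 0]) stool();
translate([291, 1076, 0]) stool();
translate([-495, 293, 0]) stool();
translate([1077, 293, 0]) stool();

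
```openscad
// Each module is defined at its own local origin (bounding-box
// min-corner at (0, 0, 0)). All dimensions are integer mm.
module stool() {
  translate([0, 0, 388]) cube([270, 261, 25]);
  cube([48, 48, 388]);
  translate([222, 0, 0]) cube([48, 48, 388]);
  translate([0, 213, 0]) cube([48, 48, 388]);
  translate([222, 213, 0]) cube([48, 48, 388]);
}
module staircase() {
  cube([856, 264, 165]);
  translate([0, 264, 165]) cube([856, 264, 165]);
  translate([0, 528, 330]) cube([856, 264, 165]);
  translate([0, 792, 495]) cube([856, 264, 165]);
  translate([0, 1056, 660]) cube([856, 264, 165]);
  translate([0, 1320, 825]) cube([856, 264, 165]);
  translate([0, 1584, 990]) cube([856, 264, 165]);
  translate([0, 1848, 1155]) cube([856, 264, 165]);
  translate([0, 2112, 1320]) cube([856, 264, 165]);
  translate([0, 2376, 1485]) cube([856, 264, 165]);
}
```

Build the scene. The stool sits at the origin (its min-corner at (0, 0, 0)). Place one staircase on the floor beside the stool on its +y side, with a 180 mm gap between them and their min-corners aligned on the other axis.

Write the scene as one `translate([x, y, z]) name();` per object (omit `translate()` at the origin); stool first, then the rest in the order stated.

stool();
translate([0, 441, 0]) staircase();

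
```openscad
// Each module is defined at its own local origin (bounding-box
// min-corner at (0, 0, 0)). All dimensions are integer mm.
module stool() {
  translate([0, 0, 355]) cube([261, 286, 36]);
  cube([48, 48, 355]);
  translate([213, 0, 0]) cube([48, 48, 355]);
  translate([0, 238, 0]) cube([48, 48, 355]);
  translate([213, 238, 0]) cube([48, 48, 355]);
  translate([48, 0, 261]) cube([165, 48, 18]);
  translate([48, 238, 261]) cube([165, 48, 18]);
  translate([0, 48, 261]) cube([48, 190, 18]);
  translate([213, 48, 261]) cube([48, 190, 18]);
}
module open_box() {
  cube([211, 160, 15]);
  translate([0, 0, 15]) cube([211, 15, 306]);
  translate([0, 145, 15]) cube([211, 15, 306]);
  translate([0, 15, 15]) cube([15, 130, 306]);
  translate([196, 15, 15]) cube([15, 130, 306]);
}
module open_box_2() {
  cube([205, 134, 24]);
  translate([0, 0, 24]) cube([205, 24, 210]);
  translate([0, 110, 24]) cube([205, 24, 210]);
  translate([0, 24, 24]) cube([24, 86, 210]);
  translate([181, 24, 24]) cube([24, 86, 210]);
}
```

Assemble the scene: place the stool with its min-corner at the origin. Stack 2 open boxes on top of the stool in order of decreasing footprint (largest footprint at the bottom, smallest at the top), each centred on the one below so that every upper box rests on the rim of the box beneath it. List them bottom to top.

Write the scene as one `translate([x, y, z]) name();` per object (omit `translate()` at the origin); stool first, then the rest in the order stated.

stool();
translate([25, 63, 391]) open_box();
translate([28, 76, 712]) open_box_2();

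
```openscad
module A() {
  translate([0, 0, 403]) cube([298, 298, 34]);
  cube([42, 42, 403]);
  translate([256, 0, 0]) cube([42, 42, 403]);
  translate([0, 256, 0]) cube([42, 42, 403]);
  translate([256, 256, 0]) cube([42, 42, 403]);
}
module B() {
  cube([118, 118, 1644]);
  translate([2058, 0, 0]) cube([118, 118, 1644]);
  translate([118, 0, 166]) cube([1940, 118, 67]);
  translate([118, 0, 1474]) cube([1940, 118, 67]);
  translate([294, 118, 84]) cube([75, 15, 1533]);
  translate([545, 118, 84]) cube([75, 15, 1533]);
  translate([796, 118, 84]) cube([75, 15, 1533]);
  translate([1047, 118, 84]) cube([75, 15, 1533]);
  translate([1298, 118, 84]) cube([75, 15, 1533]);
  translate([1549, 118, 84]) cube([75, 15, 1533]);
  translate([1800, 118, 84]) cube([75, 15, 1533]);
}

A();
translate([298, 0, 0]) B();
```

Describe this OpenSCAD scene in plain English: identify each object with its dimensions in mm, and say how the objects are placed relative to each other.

A is a four-legged stool. The seat is 298×298 mm, 34 mm thick, top at z = 437 mm. It stands on four square legs, each 42×42 mm in cross-section, from z = 0 to the seat underside, each flush with a corner of the seat.

B is a fence section. Two 118×118 mm posts, 1644 mm tall, stand on the floor with a clear span of 1940 mm between their inner faces. Two horizontal rails of 118×67 mm section span the gap between the posts with their undersides at z = 166 mm and z = 1474 mm, flush with the posts' −y face. 7 pickets, each 75 mm wide, 15 mm thick and 1533 mm tall, are fixed to the +y face of the rails with their bottoms at z = 84 mm, evenly spaced across the span with equal gaps (rounded down to the nearest mm) at the −x end and between each pair — any rounding remainder accumulates at the +x end.

The fence section is against the stool's +x side, with their −y faces flush.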